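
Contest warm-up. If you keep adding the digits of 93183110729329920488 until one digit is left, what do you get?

9+3+1+8+3+1+1+0+7+2+9+3+2+9+9+2+0+4+8+8 = 89
8+9 = 17
1+7 = 8
(Equivalently, 93183110729329920488 mod 9 = 8.)

8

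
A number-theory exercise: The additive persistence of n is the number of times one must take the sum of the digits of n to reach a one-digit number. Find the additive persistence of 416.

416 → 11 → 2 (2 steps)

2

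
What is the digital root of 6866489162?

6+8+6+6+4+8+9+1+6+2 = 56
5+6 = 11
1+1 = 2

2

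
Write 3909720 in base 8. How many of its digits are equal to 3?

1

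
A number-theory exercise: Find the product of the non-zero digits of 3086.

3×8×6 = 144

144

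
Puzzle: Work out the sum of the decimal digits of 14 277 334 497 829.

70

1+4+2+7+7+3+3+4+4+9+7+8+2+9 = 70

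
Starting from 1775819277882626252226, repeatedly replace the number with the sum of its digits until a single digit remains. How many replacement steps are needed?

2

1775819277882626252226 → 105 → 6 (2 steps)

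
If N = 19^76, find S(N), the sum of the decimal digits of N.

19^76 = 15320525866625537218795287885453358331658339579878215123638114580638887246697219368252185386738481
Sum of its 98 digits: 478.

478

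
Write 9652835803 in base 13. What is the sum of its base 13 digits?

9652835803 in base 13 is BAAAB7C80.
Digit sum: 11+10+10+10+11+7+12+8+0 = 79.

79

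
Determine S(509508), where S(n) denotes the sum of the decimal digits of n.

27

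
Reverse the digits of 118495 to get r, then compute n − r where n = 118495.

-476316

Reverse of 118495 is 594811.
118495 − 594811 = -476316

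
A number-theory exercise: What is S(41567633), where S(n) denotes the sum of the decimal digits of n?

4+1+5+6+7+6+3+3 = 35

35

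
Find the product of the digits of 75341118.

3360

7×5×3×4×1×1×1×8 = 3360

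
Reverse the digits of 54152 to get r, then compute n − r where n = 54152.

29007

Reverse of 54152 is 25145.
54152 − 25145 = 29007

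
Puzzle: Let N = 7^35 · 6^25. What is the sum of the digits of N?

7^35 · 6^25 = 10769924532234152589854974502119734908605660397568
Sum of its 50 digits: 234.

234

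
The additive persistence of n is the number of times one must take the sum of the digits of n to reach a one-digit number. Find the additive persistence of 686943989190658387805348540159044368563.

686943989190658387805348540159044368563 → 200 → 2 (2 steps)

2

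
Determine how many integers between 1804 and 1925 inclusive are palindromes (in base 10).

The integers in [1804, 1925] that are palindromes (in base 10): 1881.
1 qualifies.

1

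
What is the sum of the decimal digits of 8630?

17

8+6+3+0 = 17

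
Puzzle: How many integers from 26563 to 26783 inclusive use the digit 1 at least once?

40

The integers in [26563, 26783] that use the digit 1 at least once: 26571, 26581, 26591, 26601, 26610, 26611, …, 26771, 26781.
40 qualify.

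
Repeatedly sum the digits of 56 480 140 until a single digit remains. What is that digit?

5+6+4+8+0+1+4+0 = 28
2+8 = 10
1+0 = 1

1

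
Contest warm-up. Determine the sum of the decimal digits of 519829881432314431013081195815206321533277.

5+1+9+8+2+9+8+8+1+4+3+2+3+1+4+4+3+1+0+1+3+0+8+1+1+9+5+8+1+5+2+0+6+3+2+1+5+3+3+2+7+7 = 159

159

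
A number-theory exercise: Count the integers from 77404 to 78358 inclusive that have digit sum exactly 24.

60

The integers in [77404, 78358] that have digit sum exactly 24: 77406, 77415, 77424, 77433, 77442, 77451, …, 78342, 78351.
60 qualify.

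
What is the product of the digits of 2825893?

34560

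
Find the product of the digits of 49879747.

4×9×8×7×9×7×4×7 = 3556224

3556224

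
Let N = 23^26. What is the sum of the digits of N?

23^26 = 254052654154149545721997685422868689
Sum of its 36 digits: 178.

178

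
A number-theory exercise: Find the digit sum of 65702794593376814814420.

105

6+5+7+0+2+7+9+4+5+9+3+3+7+6+8+1+4+8+1+4+4+2+0 = 105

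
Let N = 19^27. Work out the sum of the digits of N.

127

19^27 = 33600614943460448322716069311260139
Sum of its 35 digits: 127.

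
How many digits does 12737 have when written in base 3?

12737 in base 3 is 122110202, which has 9 digits.

9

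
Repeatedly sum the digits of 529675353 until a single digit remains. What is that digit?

5+2+9+6+7+5+3+5+3 = 45
4+5 = 9

9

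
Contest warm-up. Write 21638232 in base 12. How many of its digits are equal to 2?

21638232 in base 12 is 72B6160.
The digit 2 appears 1 time.

1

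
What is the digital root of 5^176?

The digital root of n equals n mod 9 (or 9 when 9 | n), so we need 5^176 mod 9.
5^176 ≡ 7 (mod 9), so the digital root is 7.

7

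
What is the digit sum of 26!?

81

26! = 403291461126605635584000000
Sum of its 27 digits: 81.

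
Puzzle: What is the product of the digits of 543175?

5×4×3×1×7×5 = 2100

2100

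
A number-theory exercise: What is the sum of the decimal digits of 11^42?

11^42 = 54763699237492901685126120802225273763666521
Sum of its 44 digits: 190.

190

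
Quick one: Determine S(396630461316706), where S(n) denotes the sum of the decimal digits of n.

3+9+6+6+3+0+4+6+1+3+1+6+7+0+6 = 61

61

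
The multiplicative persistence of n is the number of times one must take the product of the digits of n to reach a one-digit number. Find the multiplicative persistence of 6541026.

6541026 → 0 (1 step)

1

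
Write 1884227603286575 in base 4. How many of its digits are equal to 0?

6

1884227603286575 in base 4 is 12230123013230332010220233.
The digit 0 appears 6 times.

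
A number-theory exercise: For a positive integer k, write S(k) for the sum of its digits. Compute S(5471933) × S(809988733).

1760

S(5471933) = 5+4+7+1+9+3+3 = 32.
S(809988733) = 8+0+9+9+8+8+7+3+3 = 55.
32 · 55 = 1760.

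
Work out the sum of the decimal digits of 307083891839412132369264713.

3+0+7+0+8+3+8+9+1+8+3+9+4+1+2+1+3+2+3+6+9+2+6+4+7+1+3 = 113

113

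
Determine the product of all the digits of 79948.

7×9×9×4×8 = 18144

18144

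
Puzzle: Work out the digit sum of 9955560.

9+9+5+5+5+6+0 = 39

39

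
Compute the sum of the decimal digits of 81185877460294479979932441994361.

170

8+1+1+8+5+8+7+7+4+6+0+2+9+4+4+7+9+9+7+9+9+3+2+4+4+1+9+9+4+3+6+1 = 170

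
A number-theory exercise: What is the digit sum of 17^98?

577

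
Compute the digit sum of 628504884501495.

69

6+2+8+5+0+4+8+8+4+5+0+1+4+9+5 = 69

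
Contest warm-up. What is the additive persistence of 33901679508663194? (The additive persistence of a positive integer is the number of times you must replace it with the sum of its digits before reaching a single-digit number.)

33901679508663194 → 80 → 8 (2 steps)

2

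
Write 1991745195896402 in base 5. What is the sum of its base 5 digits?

38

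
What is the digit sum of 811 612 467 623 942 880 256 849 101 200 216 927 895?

8+1+1+6+1+2+4+6+7+6+2+3+9+4+2+8+8+0+2+5+6+8+4+9+1+0+1+2+0+0+2+1+6+9+2+7+8+9+5 = 165

165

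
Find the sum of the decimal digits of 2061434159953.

52

2+0+6+1+4+3+4+1+5+9+9+5+3 = 52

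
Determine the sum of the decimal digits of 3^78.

153

3^78 = 16423203268260658146231467800709255289
Sum of its 38 digits: 153.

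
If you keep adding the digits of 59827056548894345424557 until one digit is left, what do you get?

5+9+8+2+7+0+5+6+5+4+8+8+9+4+3+4+5+4+2+4+5+5+7 = 119
1+1+9 = 11
1+1 = 2

2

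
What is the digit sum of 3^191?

3^191 = 13494588674281093803728157396523884917402502294030101914066705367021922008906273586058258347
Sum of its 92 digits: 387.

387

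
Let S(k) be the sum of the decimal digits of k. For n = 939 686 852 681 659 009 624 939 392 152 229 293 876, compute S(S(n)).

First digit sum: 203.
2+0+3 = 5.

5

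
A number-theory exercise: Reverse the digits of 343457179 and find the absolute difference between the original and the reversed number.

Reverse of 343457179 is 971754343.
|343457179 − 971754343| = 628297164

628297164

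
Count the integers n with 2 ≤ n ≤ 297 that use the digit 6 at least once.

57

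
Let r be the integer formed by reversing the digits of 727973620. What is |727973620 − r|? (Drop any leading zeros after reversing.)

Reverse of 727973620 is 26379727.
|727973620 − 26379727| = 701593893

701593893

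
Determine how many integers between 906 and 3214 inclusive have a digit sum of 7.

The integers in [906, 3214] that have a digit sum of 7: 1006, 1015, 1024, 1033, 1042, 1051, …, 3202, 3211.
60 qualify.

60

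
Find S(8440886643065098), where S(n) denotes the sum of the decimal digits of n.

8+4+4+0+8+8+6+6+4+3+0+6+5+0+9+8 = 79

79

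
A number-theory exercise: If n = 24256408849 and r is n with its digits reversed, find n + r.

Reverse of 24256408849 is 94880465242.
24256408849 + 94880465242 = 119136874091

119136874091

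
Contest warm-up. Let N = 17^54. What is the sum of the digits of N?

17^54 = 2781261054089634417978685260068829533776361098661640987380359813729
Sum of its 67 digits: 325.

325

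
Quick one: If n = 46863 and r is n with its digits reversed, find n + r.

Reverse of 46863 is 36864.
46863 + 36864 = 83727

83727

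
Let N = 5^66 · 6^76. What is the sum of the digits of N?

180

5^66 · 6^76 = 1868595571855434882415669225325141935104000000000000000000000000000000000000000000000000000000000000000000
Sum of its 106 digits: 180.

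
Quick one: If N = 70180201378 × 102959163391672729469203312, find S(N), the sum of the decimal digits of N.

184

70180201378 × 102959163391672729469203312 = 7225694820537997642419603485384563936
Sum of its 37 digits: 184.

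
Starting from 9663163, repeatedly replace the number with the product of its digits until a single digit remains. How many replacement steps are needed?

4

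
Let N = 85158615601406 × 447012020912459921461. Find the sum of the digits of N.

146

85158615601406 × 447012020912459921461 = 38066924858091834603506408041174166
Sum of its 35 digits: 146.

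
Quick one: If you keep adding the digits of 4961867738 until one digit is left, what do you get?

4+9+6+1+8+6+7+7+3+8 = 59
5+9 = 14
1+4 = 5

5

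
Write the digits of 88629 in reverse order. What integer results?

92688

Reversing 88629 gives 92688.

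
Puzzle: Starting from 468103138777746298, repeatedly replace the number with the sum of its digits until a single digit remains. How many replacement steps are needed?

468103138777746298 → 91 → 10 → 1 (3 steps)

3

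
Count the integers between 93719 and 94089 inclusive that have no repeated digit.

114

The integers in [93719, 94089] that have no repeated digit: 93720, 93721, 93724, 93725, 93726, 93728, …, 94086, 94087.
114 qualify.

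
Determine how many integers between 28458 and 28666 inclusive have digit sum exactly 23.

20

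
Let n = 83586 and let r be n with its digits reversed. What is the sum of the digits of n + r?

Reversal of 83586 is 68538; 83586 + 68538 = 152124.
Digit sum of 152124: 1+5+2+1+2+4 = 15.

15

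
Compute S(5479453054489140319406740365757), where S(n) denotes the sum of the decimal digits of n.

5+4+7+9+4+5+3+0+5+4+4+8+9+1+4+0+3+1+9+4+0+6+7+4+0+3+6+5+7+5+7 = 139

139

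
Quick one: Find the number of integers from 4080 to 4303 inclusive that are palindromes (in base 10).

The integers in [4080, 4303] that are palindromes (in base 10): 4114, 4224.
2 qualify.

2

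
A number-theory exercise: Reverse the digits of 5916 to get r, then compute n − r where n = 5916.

Reverse of 5916 is 6195.
5916 − 6195 = -279

-279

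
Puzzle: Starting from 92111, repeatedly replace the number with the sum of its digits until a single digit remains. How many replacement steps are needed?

2

92111 → 14 → 5 (2 steps)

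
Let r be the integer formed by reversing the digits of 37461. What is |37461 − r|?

Reverse of 37461 is 16473.
|37461 − 16473| = 20988

20988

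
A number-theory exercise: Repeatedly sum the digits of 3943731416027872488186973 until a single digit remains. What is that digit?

4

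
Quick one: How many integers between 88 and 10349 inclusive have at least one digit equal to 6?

3483

The integers in [88, 10349] that have at least one digit equal to 6: 96, 106, 116, 126, 136, 146, …, 10336, 10346.
3483 qualify.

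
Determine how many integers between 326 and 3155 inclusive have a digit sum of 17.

The integers in [326, 3155] that have a digit sum of 17: 359, 368, 377, 386, 395, 449, …, 3095, 3149.
202 qualify.

202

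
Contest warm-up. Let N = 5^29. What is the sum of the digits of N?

83

5^29 = 186264514923095703125
Sum of its 21 digits: 83.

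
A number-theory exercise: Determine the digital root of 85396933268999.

8+5+3+9+6+9+3+3+2+6+8+9+9+9 = 89
8+9 = 17
1+7 = 8
(Equivalently, 85396933268999 mod 9 = 8.)

8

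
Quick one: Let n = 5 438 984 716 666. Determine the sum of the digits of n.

73

5+4+3+8+9+8+4+7+1+6+6+6+6 = 73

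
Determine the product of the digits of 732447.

7×3×2×4×4×7 = 4704

4704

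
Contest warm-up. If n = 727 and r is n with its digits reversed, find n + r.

1454

Reverse of 727 is 727.
727 + 727 = 1454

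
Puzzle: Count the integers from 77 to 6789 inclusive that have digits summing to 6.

77

The integers in [77, 6789] that have digits summing to 6: 105, 114, 123, 132, 141, 150, …, 5100, 6000.
77 qualify.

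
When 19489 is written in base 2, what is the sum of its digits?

19489 in base 2 is 100110000100001.
Digit sum: 1+0+0+1+1+0+0+0+0+1+0+0+0+0+1 = 5.

5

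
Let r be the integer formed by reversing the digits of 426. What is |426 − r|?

Reverse of 426 is 624.
|426 − 624| = 198

198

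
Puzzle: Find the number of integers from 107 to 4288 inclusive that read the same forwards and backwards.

122

The integers in [107, 4288] that read the same forwards and backwards: 111, 121, 131, 141, 151, 161, …, 4114, 4224.
122 qualify.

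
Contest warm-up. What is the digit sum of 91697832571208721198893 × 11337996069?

91697832571208721198893 × 11337996069 = 1039669665228184643531565801151617
Sum of its 34 digits: 144.

144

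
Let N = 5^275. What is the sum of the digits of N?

839

5^275 = 1647218428629769253804464695510940469954681465995079304699650472673147545464024936289121151632745404541120013035993511886023540295950307215433693652545561747491120740960468538105487823486328125
Sum of its 193 digits: 839.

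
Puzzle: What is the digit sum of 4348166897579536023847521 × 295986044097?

4348166897579536023847521 × 295986044097 = 1286996719088092232119332394310133537
Sum of its 37 digits: 153.

153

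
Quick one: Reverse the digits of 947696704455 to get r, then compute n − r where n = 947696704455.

Reverse of 947696704455 is 554407696749.
947696704455 − 554407696749 = 393289007706

393289007706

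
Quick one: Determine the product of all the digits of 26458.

2×6×4×5×8 = 1920

1920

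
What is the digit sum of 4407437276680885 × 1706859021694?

109

4407437276680885 × 1706859021694 = 7522874078253202970530119190
Sum of its 28 digits: 109.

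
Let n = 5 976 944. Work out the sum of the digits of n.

44

5+9+7+6+9+4+4 = 44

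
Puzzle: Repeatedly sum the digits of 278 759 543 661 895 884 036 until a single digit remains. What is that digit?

6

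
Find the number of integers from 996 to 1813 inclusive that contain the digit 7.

235

The integers in [996, 1813] that contain the digit 7: 997, 1007, 1017, 1027, 1037, 1047, …, 1799, 1807.
235 qualify.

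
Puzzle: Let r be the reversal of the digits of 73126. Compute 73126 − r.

10989

Reverse of 73126 is 62137.
73126 − 62137 = 10989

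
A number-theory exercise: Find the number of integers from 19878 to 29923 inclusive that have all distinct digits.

3024

The integers in [19878, 29923] that have all distinct digits: 20134, 20135, 20136, 20137, 20138, 20139, …, 29875, 29876.
3024 qualify.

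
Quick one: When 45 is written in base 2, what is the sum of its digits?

4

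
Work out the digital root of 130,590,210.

3

1+3+0+5+9+0+2+1+0 = 21
2+1 = 3
(Equivalently, 130,590,210 mod 9 = 3.)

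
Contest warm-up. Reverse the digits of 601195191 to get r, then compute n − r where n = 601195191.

Reverse of 601195191 is 191591106.
601195191 − 191591106 = 409604085

409604085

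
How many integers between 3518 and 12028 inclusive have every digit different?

The integers in [3518, 12028] that have every digit different: 3518, 3519, 3520, 3521, 3524, 3526, …, 10986, 10987.
3628 qualify.

3628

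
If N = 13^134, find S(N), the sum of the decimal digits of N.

13^134 = 185527891590139857462512727292775486906700474012622888422259560852578933556821152045163325153543029046253330364218602374781127879464674541155982178489
Sum of its 150 digits: 664.

664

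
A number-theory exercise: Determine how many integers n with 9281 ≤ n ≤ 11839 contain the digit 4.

724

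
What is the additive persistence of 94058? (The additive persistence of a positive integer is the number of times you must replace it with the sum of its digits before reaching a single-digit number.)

2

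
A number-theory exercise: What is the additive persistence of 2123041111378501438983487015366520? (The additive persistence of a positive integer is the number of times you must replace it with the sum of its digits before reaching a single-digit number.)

2

2123041111378501438983487015366520 → 122 → 5 (2 steps)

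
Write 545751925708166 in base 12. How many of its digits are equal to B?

545751925708166 in base 12 is 512624678328B2.
The digit B appears 1 time.

1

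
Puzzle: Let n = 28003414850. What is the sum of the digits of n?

2+8+0+0+3+4+1+4+8+5+0 = 35

35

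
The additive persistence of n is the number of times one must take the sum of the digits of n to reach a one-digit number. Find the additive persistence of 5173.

2

5173 → 16 → 7 (2 steps)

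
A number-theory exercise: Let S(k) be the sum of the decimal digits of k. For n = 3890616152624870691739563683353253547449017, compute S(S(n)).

First digit sum: 196.
1+9+6 = 16.

16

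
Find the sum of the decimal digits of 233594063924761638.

81

2+3+3+5+9+4+0+6+3+9+2+4+7+6+1+6+3+8 = 81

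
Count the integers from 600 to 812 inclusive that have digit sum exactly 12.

14

The integers in [600, 812] that have digit sum exactly 12: 606, 615, 624, 633, 642, 651, …, 750, 804.
14 qualify.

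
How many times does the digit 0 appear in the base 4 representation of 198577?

198577 in base 4 is 300132301.
The digit 0 appears 3 times.

3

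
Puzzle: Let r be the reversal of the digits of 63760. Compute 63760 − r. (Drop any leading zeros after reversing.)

57024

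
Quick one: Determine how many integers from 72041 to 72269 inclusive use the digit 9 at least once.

41

The integers in [72041, 72269] that use the digit 9 at least once: 72049, 72059, 72069, 72079, 72089, 72090, …, 72259, 72269.
41 qualify.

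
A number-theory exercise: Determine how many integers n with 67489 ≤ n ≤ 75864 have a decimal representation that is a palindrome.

84

The integers in [67489, 75864] that have a decimal representation that is a palindrome: 67576, 67676, 67776, 67876, 67976, 68086, …, 75757, 75857.
84 qualify.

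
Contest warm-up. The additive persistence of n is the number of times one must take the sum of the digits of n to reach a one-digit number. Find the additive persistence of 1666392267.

1666392267 → 48 → 12 → 3 (3 steps)

3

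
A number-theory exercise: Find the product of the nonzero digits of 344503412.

5760

3×4×4×5×3×4×1×2 = 5760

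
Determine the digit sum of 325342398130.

3+2+5+3+4+2+3+9+8+1+3+0 = 43

43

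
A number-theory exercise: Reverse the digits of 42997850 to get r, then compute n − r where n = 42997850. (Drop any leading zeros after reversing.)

37117926

Reverse of 42997850 is 5879924.
42997850 − 5879924 = 37117926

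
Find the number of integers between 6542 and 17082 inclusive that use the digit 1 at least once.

7977

The integers in [6542, 17082] that use the digit 1 at least once: 6551, 6561, 6571, 6581, 6591, 6601, …, 17081, 17082.
7977 qualify.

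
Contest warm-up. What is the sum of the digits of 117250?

1+1+7+2+5+0 = 16

16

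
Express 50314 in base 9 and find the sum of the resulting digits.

18

50314 in base 9 is 76014.
Digit sum: 7+6+0+1+4 = 18.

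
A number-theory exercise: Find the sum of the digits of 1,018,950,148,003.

40

1+0+1+8+9+5+0+1+4+8+0+0+3 = 40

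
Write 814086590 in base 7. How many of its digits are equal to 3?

2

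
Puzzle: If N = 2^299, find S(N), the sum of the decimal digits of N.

410

2^299 = 1018517988167243043134222844204689080525734196832968125318070224677190649881668353091698688
Sum of its 91 digits: 410.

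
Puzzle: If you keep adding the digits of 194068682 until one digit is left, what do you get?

1+9+4+0+6+8+6+8+2 = 44
4+4 = 8

8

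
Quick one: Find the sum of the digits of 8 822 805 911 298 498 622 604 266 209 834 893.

8+8+2+2+8+0+5+9+1+1+2+9+8+4+9+8+6+2+2+6+0+4+2+6+6+2+0+9+8+3+4+8+9+3 = 164

164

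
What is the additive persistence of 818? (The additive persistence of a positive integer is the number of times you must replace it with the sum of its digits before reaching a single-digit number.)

2

818 → 17 → 8 (2 steps)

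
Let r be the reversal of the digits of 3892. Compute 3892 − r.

909

Reverse of 3892 is 2983.
3892 − 2983 = 909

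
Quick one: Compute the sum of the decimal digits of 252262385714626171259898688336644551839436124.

2+5+2+2+6+2+3+8+5+7+1+4+6+2+6+1+7+1+2+5+9+8+9+8+6+8+8+3+3+6+6+4+4+5+5+1+8+3+9+4+3+6+1+2+4 = 210

210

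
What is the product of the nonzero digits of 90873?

9×8×7×3 = 1512

1512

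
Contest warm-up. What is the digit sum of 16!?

63

16! = 20922789888000
Sum of its 14 digits: 63.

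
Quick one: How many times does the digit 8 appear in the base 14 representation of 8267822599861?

8267822599861 in base 14 is 2082440DD48D.
The digit 8 appears 2 times.

2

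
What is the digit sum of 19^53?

280

19^53 = 59421122346247241412351458018431280568286198035505372938424006857859
Sum of its 68 digits: 280.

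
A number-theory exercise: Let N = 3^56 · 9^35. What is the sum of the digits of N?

3^56 · 9^35 = 1310020508637620352391208095712502073964245732475093456566329
Sum of its 61 digits: 234.

234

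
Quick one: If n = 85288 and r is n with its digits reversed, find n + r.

173546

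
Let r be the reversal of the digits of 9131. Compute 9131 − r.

7812

Reverse of 9131 is 1319.
9131 − 1319 = 7812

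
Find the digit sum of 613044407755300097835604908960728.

140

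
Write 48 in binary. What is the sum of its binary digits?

48 in base 2 is 110000.
Digit sum: 1+1+0+0+0+0 = 2.

2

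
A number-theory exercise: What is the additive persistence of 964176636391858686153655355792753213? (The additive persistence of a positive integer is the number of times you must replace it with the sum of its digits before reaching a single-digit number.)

964176636391858686153655355792753213 → 179 → 17 → 8 (3 steps)

3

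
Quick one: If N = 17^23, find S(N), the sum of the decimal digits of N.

17^23 = 19967568900859523802559065713
Sum of its 29 digits: 143.

143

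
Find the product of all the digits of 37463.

3×7×4×6×3 = 1512

1512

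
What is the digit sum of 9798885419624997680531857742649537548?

212

9+7+9+8+8+8+5+4+1+9+6+2+4+9+9+7+6+8+0+5+3+1+8+5+7+7+4+2+6+4+9+5+3+7+5+4+8 = 212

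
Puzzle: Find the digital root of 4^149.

7

The digital root of n equals n mod 9 (or 9 when 9 | n), so we need 4^149 mod 9.
4^149 ≡ 7 (mod 9), so the digital root is 7.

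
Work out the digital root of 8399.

8+3+9+9 = 29
2+9 = 11
1+1 = 2

2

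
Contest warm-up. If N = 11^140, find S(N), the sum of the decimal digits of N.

11^140 = 62370025577397531358841110939388847893548592446933933258926462617935083921209903069128165128774692591718806921697341816832781464720109223777504401
Sum of its 146 digits: 670.

670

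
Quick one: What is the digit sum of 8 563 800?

30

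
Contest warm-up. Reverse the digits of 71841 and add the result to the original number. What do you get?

Reverse of 71841 is 14817.
71841 + 14817 = 86658

86658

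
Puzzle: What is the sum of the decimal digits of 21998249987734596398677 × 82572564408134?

197

21998249987734596398677 × 82572564408134 = 1816451913978447936637997864405638718
Sum of its 37 digits: 197.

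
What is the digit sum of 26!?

26! = 403291461126605635584000000
Sum of its 27 digits: 81.

81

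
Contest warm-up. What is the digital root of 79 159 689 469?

1

7+9+1+5+9+6+8+9+4+6+9 = 73
7+3 = 10
1+0 = 1
(Equivalently, 79 159 689 469 mod 9 = 1.)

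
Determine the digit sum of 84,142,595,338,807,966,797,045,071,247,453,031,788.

180

8+4+1+4+2+5+9+5+3+3+8+8+0+7+9+6+6+7+9+7+0+4+5+0+7+1+2+4+7+4+5+3+0+3+1+7+8+8 = 180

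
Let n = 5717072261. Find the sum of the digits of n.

38

5+7+1+7+0+7+2+2+6+1 = 38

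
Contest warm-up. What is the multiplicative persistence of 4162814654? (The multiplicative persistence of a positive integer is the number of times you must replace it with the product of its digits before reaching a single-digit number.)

4162814654 → 184320 → 0 (2 steps)

2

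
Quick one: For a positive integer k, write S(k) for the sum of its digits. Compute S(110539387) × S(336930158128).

S(110539387) = 1+1+0+5+3+9+3+8+7 = 37.
S(336930158128) = 3+3+6+9+3+0+1+5+8+1+2+8 = 49.
37 · 49 = 1813.

1813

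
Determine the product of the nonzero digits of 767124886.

7×6×7×1×2×4×8×8×6 = 903168

903168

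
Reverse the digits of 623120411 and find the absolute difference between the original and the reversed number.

509099085

Reverse of 623120411 is 114021326.
|623120411 − 114021326| = 509099085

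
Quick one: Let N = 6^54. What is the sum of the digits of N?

6^54 = 1047532535594334222593508922191671036215296
Sum of its 43 digits: 171.

171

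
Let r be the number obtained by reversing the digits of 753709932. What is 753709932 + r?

Reverse of 753709932 is 239907357.
753709932 + 239907357 = 993617289

993617289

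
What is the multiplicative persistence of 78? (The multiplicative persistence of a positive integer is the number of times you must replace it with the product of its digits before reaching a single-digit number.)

3

78 → 56 → 30 → 0 (3 steps)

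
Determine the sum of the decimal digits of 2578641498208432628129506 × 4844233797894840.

192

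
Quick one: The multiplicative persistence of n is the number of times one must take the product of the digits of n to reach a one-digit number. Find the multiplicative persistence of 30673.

1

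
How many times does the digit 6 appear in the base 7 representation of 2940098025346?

2940098025346 in base 7 is 422262240605416.
The digit 6 appears 3 times.

3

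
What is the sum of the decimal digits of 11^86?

11^86 = 362886593255124255194791477358808981270609809471944990809879058292055075790399576845456361
Sum of its 90 digits: 454.

454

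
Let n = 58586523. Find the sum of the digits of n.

42

5+8+5+8+6+5+2+3 = 42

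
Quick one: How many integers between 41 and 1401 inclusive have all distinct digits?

869

The integers in [41, 1401] that have all distinct digits: 41, 42, 43, 45, 46, 47, …, 1397, 1398.
869 qualify.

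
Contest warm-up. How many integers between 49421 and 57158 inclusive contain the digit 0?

The integers in [49421, 57158] that contain the digit 0: 49430, 49440, 49450, 49460, 49470, 49480, …, 57140, 57150.
2843 qualify.

2843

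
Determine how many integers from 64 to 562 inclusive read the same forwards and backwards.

50

The integers in [64, 562] that read the same forwards and backwards: 66, 77, 88, 99, 101, 111, …, 545, 555.
50 qualify.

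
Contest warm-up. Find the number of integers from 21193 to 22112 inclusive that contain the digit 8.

254

The integers in [21193, 22112] that contain the digit 8: 21198, 21208, 21218, 21228, 21238, 21248, …, 22098, 22108.
254 qualify.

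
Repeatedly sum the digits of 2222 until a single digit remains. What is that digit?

8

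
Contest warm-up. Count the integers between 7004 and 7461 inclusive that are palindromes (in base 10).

The integers in [7004, 7461] that are palindromes (in base 10): 7007, 7117, 7227, 7337, 7447.
5 qualify.

5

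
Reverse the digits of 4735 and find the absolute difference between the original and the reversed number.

639

Reverse of 4735 is 5374.
|4735 − 5374| = 639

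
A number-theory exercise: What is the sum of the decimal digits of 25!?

25! = 15511210043330985984000000
Sum of its 26 digits: 72.

72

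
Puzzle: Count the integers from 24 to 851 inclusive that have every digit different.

The integers in [24, 851] that have every digit different: 24, 25, 26, 27, 28, 29, …, 850, 851.
615 qualify.

615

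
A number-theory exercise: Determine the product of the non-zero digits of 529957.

5×2×9×9×5×7 = 28350

28350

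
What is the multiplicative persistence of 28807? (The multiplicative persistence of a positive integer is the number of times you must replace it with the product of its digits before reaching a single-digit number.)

28807 → 0 (1 step)

1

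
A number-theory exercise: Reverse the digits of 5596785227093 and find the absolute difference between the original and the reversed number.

Reverse of 5596785227093 is 3907225876955.
|5596785227093 − 3907225876955| = 1689559350138

1689559350138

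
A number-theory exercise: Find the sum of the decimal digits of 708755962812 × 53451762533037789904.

132

708755962812 × 53451762533037789904 = 37884255418101586742590093050048
Sum of its 32 digits: 132.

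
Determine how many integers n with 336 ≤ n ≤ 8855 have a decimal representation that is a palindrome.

144

The integers in [336, 8855] that have a decimal representation that is a palindrome: 343, 353, 363, 373, 383, 393, …, 8668, 8778.
144 qualify.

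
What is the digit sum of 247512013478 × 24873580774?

247512013478 × 24873580774 = 6156510059780409671972
Sum of its 22 digits: 98.

98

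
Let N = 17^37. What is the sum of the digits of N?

197

17^37 = 3362095853201812742282475234995233875224247377
Sum of its 46 digits: 197.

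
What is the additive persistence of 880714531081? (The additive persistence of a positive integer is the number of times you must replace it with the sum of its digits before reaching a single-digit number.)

3

880714531081 → 46 → 10 → 1 (3 steps)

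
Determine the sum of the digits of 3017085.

3+0+1+7+0+8+5 = 24

24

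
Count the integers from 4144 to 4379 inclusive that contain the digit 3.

The integers in [4144, 4379] that contain the digit 3: 4153, 4163, 4173, 4183, 4193, 4203, …, 4378, 4379.
104 qualify.

104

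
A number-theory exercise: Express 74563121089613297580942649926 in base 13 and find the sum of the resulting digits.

74563121089613297580942649926 in base 13 is A74A11A7722564C219C9725870.
Digit sum: 10+7+4+10+1+1+10+7+7+2+2+5+6+4+12+2+1+9+12+9+7+2+5+8+7+0 = 150.

150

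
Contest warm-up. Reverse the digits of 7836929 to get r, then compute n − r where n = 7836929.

Reverse of 7836929 is 9296387.
7836929 − 9296387 = -1459458

-1459458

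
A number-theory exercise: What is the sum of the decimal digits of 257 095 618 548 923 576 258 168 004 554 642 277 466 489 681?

2+5+7+0+9+5+6+1+8+5+4+8+9+2+3+5+7+6+2+5+8+1+6+8+0+0+4+5+5+4+6+4+2+2+7+7+4+6+6+4+8+9+6+8+1 = 220

220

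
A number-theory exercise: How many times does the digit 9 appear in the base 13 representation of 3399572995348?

1

3399572995348 in base 13 is 1B876986316A.
The digit 9 appears 1 time.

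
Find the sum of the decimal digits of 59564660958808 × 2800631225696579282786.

59564660958808 × 2800631225696579282786 = 166818649429267632389877731729479088
Sum of its 36 digits: 197.

197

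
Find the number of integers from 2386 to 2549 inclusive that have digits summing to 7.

3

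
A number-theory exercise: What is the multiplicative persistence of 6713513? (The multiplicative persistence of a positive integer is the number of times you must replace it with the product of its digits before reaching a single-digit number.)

2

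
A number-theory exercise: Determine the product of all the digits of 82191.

8×2×1×9×1 = 144

144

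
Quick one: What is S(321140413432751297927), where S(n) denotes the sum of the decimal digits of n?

77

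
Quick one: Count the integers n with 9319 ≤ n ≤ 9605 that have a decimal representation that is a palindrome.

3

The integers in [9319, 9605] that have a decimal representation that is a palindrome: 9339, 9449, 9559.
3 qualify.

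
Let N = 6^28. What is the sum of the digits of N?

6^28 = 6140942214464815497216
Sum of its 22 digits: 90.

90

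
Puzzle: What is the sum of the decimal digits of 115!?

648

115! = 292509369349301569068815180481773552003419272043053514672100535242441942363589054622883930786268803187059211939585703515345785120071002251720730101703194015956992000000000000000000000000000
Sum of its 189 digits: 648.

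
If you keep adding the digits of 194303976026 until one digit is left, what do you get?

1+9+4+3+0+3+9+7+6+0+2+6 = 50
5+0 = 5
(Equivalently, 194303976026 mod 9 = 5.)

5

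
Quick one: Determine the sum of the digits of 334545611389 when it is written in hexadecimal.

94

334545611389 in base 16 is 4DE478EA7D.
Digit sum: 4+13+14+4+7+8+14+10+7+13 = 94.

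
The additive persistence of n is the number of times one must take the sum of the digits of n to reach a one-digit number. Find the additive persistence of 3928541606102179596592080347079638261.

3928541606102179596592080347079638261 → 164 → 11 → 2 (3 steps)

3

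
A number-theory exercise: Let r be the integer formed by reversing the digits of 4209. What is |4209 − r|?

Reverse of 4209 is 9024.
|4209 − 9024| = 4815

4815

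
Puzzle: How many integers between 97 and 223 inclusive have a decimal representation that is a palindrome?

The integers in [97, 223] that have a decimal representation that is a palindrome: 99, 101, 111, 121, 131, 141, …, 212, 222.
14 qualify.

14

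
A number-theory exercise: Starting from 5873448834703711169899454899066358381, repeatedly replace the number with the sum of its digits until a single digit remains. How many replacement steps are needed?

3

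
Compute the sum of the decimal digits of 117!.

117! = 3969937160808720895401959629498630647790406360168322301129748464310422041758630649341780708631240196854767624444057168110272995649603642560353748940315749184568295424000000000000000000000000000
Sum of its 193 digits: 738.

738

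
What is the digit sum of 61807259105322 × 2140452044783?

61807259105322 × 2140452044783 = 132295474134419170057635126
Sum of its 27 digits: 102.

102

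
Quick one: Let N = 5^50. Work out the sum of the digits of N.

151

5^50 = 88817841970012523233890533447265625
Sum of its 35 digits: 151.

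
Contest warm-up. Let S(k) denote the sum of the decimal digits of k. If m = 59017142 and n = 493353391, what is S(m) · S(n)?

1160

S(59017142) = 5+9+0+1+7+1+4+2 = 29.
S(493353391) = 4+9+3+3+5+3+3+9+1 = 40.
29 · 40 = 1160.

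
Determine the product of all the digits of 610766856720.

6×1×0×7×6×6×8×5×6×7×2×0 = 0

0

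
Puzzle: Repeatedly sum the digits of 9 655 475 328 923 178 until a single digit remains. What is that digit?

9+6+5+5+4+7+5+3+2+8+9+2+3+1+7+8 = 84
8+4 = 12
1+2 = 3

3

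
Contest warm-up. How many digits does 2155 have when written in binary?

2155 in base 2 is 100001101011, which has 12 digits.

12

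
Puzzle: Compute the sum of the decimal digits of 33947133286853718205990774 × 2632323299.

197

33947133286853718205990774 × 2632323299 = 89359829885243492838409995779243426
Sum of its 35 digits: 197.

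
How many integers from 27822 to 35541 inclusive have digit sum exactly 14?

320

The integers in [27822, 35541] that have digit sum exactly 14: 28004, 28013, 28022, 28031, 28040, 28103, …, 35501, 35510.
320 qualify.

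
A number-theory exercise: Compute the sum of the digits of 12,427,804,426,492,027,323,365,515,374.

111

1+2+4+2+7+8+0+4+4+2+6+4+9+2+0+2+7+3+2+3+3+6+5+5+1+5+3+7+4 = 111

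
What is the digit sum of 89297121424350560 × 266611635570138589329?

89297121424350560 × 266611635570138589329 = 23807651594651366454785251468371174240
Sum of its 38 digits: 165.

165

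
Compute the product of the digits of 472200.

0

4×7×2×2×0×0 = 0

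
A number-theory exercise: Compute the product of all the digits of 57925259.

5×7×9×2×5×2×5×9 = 283500

283500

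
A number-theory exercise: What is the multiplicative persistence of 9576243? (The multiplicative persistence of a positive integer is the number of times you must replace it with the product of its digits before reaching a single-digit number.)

2

9576243 → 45360 → 0 (2 steps)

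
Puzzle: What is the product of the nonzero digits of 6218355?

6×2×1×8×3×5×5 = 7200

7200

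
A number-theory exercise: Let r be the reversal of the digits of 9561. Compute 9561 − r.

Reverse of 9561 is 1659.
9561 − 1659 = 7902

7902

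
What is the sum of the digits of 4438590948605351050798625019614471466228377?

4+4+3+8+5+9+0+9+4+8+6+0+5+3+5+1+0+5+0+7+9+8+6+2+5+0+1+9+6+1+4+4+7+1+4+6+6+2+2+8+3+7+7 = 194

194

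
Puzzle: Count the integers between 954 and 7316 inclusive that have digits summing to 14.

The integers in [954, 7316] that have digits summing to 14: 1049, 1058, 1067, 1076, 1085, 1094, …, 7304, 7313.
403 qualify.

403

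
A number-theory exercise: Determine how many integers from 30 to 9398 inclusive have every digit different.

4967

The integers in [30, 9398] that have every digit different: 30, 31, 32, 34, 35, 36, …, 9386, 9387.
4967 qualify.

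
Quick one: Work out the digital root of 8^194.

The digital root of n equals n mod 9 (or 9 when 9 | n), so we need 8^194 mod 9.
8^194 ≡ 1 (mod 9), so the digital root is 1.

1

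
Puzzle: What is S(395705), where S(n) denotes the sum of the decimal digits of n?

29

3+9+5+7+0+5 = 29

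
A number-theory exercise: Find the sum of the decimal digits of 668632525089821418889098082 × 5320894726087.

668632525089821418889098082 × 5320894726087 = 3557723276440664493731653226853867065134
Sum of its 40 digits: 178.

178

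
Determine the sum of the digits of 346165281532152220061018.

74

3+4+6+1+6+5+2+8+1+5+3+2+1+5+2+2+2+0+0+6+1+0+1+8 = 74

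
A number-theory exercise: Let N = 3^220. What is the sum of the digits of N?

513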